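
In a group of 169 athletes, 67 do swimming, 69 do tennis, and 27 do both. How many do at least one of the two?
|A∪B| = |A| + |B| - |A∩B| = 67 + 69 - 27 = 109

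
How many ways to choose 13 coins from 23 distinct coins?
C(23,13) = 23!/(13!×10!) = 1144066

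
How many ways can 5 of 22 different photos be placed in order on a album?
P(22,5) = 22!/(22-5)! = 3160080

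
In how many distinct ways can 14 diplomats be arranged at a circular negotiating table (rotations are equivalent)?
Circular: fix one position, arrange the rest. (14-1)! = 6227020800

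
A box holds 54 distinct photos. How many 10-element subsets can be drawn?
C(54,10) = 54!/(10!×44!) = 23930713170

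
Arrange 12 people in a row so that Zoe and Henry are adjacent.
Treat as block: (12-1)! × 2! = 39916800 × 2 = 79833600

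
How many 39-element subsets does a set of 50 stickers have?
C(50,39) = 50!/(39!×11!) = 37353738800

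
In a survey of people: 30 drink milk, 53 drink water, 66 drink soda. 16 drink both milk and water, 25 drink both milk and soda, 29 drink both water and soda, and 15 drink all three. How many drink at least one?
|A∪B∪C| = 30+53+66-16-25-29+15 = 94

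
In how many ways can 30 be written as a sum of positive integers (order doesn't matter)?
Pentagonal recurrence p(n) = p(n-1) + p(n-2) - p(n-5) - p(n-7) + p(n-12) + p(n-15) - ... gives p(0..29) = 1, 1, 2, 3, 5, 7, 11, 15, 22, 30, 42, 56, 77, 101, 135, 176, 231, 297, 385, 490, 627, 792, 1002, 1255, 1575, 1958, 2436, 3010, 3718, 4565. p(30) = p(29) + p(28) - p(25) - p(23) + p(18) + p(15) - p(8) - p(4) = 4565 + 3718 - 1958 - 1255 + 385 + 176 - 22 - 5 = 5604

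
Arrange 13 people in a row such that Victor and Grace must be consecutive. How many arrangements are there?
Treat the 2 as one block: (13-2+1)! × 2! = 479001600 × 2 = 958003200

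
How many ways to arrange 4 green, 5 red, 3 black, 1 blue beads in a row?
13! / (4! × 5! × 3! × 1!) = 360360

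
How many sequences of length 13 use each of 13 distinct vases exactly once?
13! = 6227020800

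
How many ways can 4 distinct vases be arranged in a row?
4! = 24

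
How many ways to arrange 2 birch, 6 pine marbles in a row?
8! / (2! × 6!) = 28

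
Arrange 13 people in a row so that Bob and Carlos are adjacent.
Treat as block: (13-1)! × 2! = 479001600 × 2 = 958003200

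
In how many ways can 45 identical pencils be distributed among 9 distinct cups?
C(45+9-1, 9-1) = C(53, 8) = 886322710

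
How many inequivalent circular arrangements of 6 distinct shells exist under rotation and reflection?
(6-1)!/2 = 120/2 = 60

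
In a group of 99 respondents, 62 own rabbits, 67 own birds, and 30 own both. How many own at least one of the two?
|A∪B| = |A| + |B| - |A∩B| = 62 + 67 - 30 = 99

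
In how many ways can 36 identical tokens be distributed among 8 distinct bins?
C(36+8-1, 8-1) = C(43, 7) = 32224114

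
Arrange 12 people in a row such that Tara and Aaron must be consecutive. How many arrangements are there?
Treat the 2 as one block: (12-2+1)! × 2! = 39916800 × 2 = 79833600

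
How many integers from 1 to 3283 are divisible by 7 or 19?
⌊3283/7⌋ + ⌊3283/19⌋ - ⌊3283/133⌋ = 469 + 172 - 24 = 617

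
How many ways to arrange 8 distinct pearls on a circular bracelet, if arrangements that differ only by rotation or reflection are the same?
(8-1)!/2 = 5040/2 = 2520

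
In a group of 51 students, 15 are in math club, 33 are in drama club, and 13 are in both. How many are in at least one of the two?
|A∪B| = |A| + |B| - |A∩B| = 15 + 33 - 13 = 35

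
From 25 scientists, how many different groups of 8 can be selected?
C(25,8) = 25!/(8!×17!) = 1081575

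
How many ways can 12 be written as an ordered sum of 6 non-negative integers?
C(12+6-1, 6-1) = C(17, 5) = 6188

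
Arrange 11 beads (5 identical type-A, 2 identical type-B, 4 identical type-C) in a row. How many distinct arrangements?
11! / (5! × 2! × 4!) = 6930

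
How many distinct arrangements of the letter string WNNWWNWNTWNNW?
13! / (6! × 1! × 6!) = 12012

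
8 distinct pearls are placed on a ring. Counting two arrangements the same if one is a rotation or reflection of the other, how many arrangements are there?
(8-1)!/2 = 5040/2 = 2520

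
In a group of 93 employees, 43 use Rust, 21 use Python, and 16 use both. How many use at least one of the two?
|A∪B| = |A| + |B| - |A∩B| = 43 + 21 - 16 = 48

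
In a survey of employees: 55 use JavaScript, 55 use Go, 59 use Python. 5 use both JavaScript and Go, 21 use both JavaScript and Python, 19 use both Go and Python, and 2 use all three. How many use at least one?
|A∪B∪C| = 55+55+59-5-21-19+2 = 126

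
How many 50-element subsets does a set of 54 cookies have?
C(54,50) = 54!/(50!×4!) = 316251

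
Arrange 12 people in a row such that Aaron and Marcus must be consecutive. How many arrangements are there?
Treat the 2 as one block: (12-2+1)! × 2! = 39916800 × 2 = 79833600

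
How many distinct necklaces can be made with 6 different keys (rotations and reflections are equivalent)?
(6-1)!/2 = 120/2 = 60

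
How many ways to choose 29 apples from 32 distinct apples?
C(32,29) = 32!/(29!×3!) = 4960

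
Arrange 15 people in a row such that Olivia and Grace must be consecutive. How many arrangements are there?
Treat the 2 as one block: (15-2+1)! × 2! = 87178291200 × 2 = 174356582400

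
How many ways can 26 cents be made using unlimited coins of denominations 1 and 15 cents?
Coefficient of x^26 in 1/(1-x^1) · 1/(1-x^15). Use j coins of 15 for j = 0..⌊26/15⌋ = 1, the rest in 1s: 1 + 1 = 2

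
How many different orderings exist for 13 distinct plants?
13! = 6227020800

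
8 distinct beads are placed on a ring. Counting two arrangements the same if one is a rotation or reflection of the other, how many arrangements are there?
(8-1)!/2 = 5040/2 = 2520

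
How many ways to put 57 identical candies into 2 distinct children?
C(57+2-1, 2-1) = C(58, 1) = 58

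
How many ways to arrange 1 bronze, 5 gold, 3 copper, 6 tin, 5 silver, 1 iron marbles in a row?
21! / (1! × 5! × 3! × 6! × 5! × 1!) = 821292151680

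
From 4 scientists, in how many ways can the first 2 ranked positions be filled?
P(4,2) = 4!/(4-2)! = 12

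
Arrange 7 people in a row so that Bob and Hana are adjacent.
Treat as block: (7-1)! × 2! = 720 × 2 = 1440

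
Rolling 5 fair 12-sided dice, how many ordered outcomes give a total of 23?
Coefficient of x^23 in (x + x² + ... + x^12)^5. By inclusion-exclusion on dice exceeding 12: Σ_j (-1)^j C(5,j)·C(23-1-12j, 4) = C(5,0)·C(22,4) - C(5,1)·C(10,4) = 1·7315 - 5·210 = 6265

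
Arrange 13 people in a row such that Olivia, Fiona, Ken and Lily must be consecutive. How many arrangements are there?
Treat the 4 as one block: (13-4+1)! × 4! = 3628800 × 24 = 87091200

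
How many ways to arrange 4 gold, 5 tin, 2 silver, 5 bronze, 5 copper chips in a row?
21! / (4! × 5! × 2! × 5! × 5!) = 615969113760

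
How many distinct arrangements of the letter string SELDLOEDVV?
10! / (2! × 2! × 1! × 1! × 2! × 2!) = 226800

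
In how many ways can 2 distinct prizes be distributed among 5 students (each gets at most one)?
P(5,2) = 5!/(5-2)! = 20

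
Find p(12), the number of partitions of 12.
Pentagonal recurrence p(n) = p(n-1) + p(n-2) - p(n-5) - p(n-7) + p(n-12) + p(n-15) - ... gives p(0..11) = 1, 1, 2, 3, 5, 7, 11, 15, 22, 30, 42, 56. p(12) = p(11) + p(10) - p(7) - p(5) + p(0) = 56 + 42 - 15 - 7 + 1 = 77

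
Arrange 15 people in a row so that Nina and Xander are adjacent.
Treat as block: (15-1)! × 2! = 87178291200 × 2 = 174356582400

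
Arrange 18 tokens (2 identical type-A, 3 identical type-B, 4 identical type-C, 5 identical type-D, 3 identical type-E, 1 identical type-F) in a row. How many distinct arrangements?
18! / (2! × 3! × 4! × 5! × 3! × 1!) = 30875644800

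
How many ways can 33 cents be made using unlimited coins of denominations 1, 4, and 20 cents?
Coefficient of x^33 in 1/(1-x^1) · 1/(1-x^4) · 1/(1-x^20). Case on j = number of 20-cent coins (j = 0..1); remainder r = 33 - 20j is made from {1,4} in ⌊r/4⌋+1 ways. r = 33, 13 → 9 + 4 = 13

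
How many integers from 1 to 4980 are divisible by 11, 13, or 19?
⌊4980/11⌋+⌊4980/13⌋+⌊4980/19⌋ - ⌊4980/143⌋-⌊4980/209⌋-⌊4980/247⌋ + ⌊4980/2717⌋ = 452+383+262 - 34-23-20 + 1 = 1021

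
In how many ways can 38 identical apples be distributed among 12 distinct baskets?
C(38+12-1, 12-1) = C(49, 11) = 29135916264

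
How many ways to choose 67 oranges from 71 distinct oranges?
C(71,67) = 71!/(67!×4!) = 971635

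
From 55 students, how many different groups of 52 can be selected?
C(55,52) = 55!/(52!×3!) = 26235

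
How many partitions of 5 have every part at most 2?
Let r_j(i) = number of partitions of i into parts ≤ j, for i = 0..5. r_1(i) = 1 for all i; r_j(i) = r_{j-1}(i) + r_j(i-j). Rows j = 2..2: ≤2: 1 1 2 2 3 3. r_2(5) = 3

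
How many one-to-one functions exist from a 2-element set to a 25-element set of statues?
P(25,2) = 25!/(25-2)! = 600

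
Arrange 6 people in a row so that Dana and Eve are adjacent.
Treat as block: (6-1)! × 2! = 120 × 2 = 240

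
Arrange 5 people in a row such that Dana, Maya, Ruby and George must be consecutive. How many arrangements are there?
Treat the 4 as one block: (5-4+1)! × 4! = 2 × 24 = 48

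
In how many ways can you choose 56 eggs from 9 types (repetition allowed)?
C(56+9-1, 9-1) = C(64, 8) = 4426165368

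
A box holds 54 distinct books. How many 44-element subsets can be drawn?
C(54,44) = 54!/(44!×10!) = 23930713170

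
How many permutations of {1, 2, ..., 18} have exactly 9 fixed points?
Choose the 9 fixed points C(18,9) = 48620, derange the rest: !9 = Σ_{j=0}^{9} (-1)^j·9!/j! = 362880 - 362880 + 181440 - 60480 + 15120 - 3024 + 504 - 72 + 9 - 1 = 133496. Product = 48620 × 133496 = 6490575520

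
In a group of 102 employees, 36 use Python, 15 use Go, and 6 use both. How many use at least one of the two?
|A∪B| = |A| + |B| - |A∩B| = 36 + 15 - 6 = 45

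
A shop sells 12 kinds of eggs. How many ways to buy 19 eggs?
C(19+12-1, 12-1) = C(30, 11) = 54627300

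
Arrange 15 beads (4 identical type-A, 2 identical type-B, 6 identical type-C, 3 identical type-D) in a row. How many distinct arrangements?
15! / (4! × 2! × 6! × 3!) = 6306300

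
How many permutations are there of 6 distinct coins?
6! = 720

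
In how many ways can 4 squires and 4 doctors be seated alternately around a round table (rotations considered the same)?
Fix one of the squires: (4-1)! ways for the remaining squires, × 4! ways for the doctors = 6 × 24 = 144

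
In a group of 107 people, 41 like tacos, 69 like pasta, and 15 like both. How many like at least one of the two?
|A∪B| = |A| + |B| - |A∩B| = 41 + 69 - 15 = 95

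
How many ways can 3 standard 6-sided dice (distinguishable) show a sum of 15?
Coefficient of x^15 in (x + x² + ... + x^6)^3. By inclusion-exclusion on dice exceeding 6: Σ_j (-1)^j C(3,j)·C(15-1-6j, 2) = C(3,0)·C(14,2) - C(3,1)·C(8,2) + C(3,2)·C(2,2) = 1·91 - 3·28 + 3·1 = 10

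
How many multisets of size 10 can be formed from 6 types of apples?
C(10+6-1, 6-1) = C(15, 5) = 3003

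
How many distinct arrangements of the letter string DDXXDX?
6! / (3! × 3!) = 20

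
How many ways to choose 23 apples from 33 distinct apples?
C(33,23) = 33!/(23!×10!) = 92561040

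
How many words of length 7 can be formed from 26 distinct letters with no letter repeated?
P(26,7) = 26!/(26-7)! = 3315312000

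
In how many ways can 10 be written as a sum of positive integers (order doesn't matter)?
Pentagonal recurrence p(n) = p(n-1) + p(n-2) - p(n-5) - p(n-7) + p(n-12) + p(n-15) - ... gives p(0..9) = 1, 1, 2, 3, 5, 7, 11, 15, 22, 30. p(10) = p(9) + p(8) - p(5) - p(3) = 30 + 22 - 7 - 3 = 42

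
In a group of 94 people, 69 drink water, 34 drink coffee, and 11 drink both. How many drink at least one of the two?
|A∪B| = |A| + |B| - |A∩B| = 69 + 34 - 11 = 92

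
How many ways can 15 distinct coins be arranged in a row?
15! = 1307674368000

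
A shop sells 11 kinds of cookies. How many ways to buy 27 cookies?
C(27+11-1, 11-1) = C(37, 10) = 348330136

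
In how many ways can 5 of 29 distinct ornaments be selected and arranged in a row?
P(29,5) = 29!/(29-5)! = 14250600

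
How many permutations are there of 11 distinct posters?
11! = 39916800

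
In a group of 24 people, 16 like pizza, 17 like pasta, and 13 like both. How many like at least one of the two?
|A∪B| = |A| + |B| - |A∩B| = 16 + 17 - 13 = 20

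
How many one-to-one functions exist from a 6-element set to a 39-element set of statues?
P(39,6) = 39!/(39-6)! = 2349088560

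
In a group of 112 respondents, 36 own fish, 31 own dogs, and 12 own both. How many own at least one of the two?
|A∪B| = |A| + |B| - |A∩B| = 36 + 31 - 12 = 55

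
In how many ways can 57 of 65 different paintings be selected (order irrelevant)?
C(65,57) = 65!/(57!×8!) = 5047381560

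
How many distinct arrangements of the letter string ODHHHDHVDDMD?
12! / (1! × 4! × 1! × 1! × 5!) = 166320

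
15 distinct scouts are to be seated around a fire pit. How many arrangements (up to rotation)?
Circular: fix one position, arrange the rest. (15-1)! = 87178291200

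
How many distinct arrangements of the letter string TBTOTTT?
7! / (5! × 1! × 1!) = 42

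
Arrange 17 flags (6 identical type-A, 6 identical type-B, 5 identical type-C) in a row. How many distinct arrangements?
17! / (6! × 6! × 5!) = 5717712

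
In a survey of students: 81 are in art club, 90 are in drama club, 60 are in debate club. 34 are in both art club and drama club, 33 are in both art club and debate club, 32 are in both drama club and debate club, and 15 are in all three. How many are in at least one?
|A∪B∪C| = 81+90+60-34-33-32+15 = 147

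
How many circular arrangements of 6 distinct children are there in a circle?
Circular: fix one position, arrange the rest. (6-1)! = 120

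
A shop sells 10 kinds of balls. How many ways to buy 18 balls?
C(18+10-1, 10-1) = C(27, 9) = 4686825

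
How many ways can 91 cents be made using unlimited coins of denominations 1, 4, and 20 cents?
Coefficient of x^91 in 1/(1-x^1) · 1/(1-x^4) · 1/(1-x^20). Case on j = number of 20-cent coins (j = 0..4); remainder r = 91 - 20j is made from {1,4} in ⌊r/4⌋+1 ways. r = 91, 71, 51, 31, 11 → 23 + 18 + 13 + 8 + 3 = 65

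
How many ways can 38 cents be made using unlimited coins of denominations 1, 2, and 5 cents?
Coefficient of x^38 in 1/(1-x^1) · 1/(1-x^2) · 1/(1-x^5). Case on j = number of 5-cent coins (j = 0..7); remainder r = 38 - 5j is made from {1,2} in ⌊r/2⌋+1 ways. r = 38, 33, 28, 23, 18, 13, 8, 3 → 20 + 17 + 15 + 12 + 10 + 7 + 5 + 2 = 88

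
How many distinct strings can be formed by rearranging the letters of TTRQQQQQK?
9! / (5! × 1! × 1! × 2!) = 1512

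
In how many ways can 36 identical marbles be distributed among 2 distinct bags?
C(36+2-1, 2-1) = C(37, 1) = 37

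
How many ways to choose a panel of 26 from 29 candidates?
C(29,26) = 29!/(26!×3!) = 3654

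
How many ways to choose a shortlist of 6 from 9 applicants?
C(9,6) = 9!/(6!×3!) = 84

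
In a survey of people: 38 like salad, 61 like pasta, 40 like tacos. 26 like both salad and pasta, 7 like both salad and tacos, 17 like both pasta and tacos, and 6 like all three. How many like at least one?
|A∪B∪C| = 38+61+40-26-7-17+6 = 95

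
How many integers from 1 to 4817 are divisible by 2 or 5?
⌊4817/2⌋ + ⌊4817/5⌋ - ⌊4817/10⌋ = 2408 + 963 - 481 = 2890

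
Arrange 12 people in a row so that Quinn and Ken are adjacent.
Treat as block: (12-1)! × 2! = 39916800 × 2 = 79833600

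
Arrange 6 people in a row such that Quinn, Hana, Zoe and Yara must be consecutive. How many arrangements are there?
Treat the 4 as one block: (6-4+1)! × 4! = 6 × 24 = 144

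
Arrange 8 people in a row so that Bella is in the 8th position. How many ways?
Fix one position: (8-1)! = 5040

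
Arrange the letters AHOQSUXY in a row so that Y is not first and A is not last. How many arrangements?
By inclusion-exclusion: 8! - 2×(8-1)! + (8-2)! = 40320 - 10080 + 720 = 30960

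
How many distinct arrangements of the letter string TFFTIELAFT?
10! / (3! × 1! × 1! × 3! × 1! × 1!) = 100800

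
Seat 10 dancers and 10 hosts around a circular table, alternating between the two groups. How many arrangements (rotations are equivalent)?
Fix one of the dancers: (10-1)! ways for the remaining dancers, × 10! ways for the hosts = 362880 × 3628800 = 1316818944000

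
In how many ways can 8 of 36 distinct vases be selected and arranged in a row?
P(36,8) = 36!/(36-8)! = 1220096908800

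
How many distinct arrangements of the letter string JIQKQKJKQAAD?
12! / (1! × 1! × 3! × 2! × 3! × 2!) = 3326400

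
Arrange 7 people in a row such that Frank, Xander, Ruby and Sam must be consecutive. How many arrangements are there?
Treat the 4 as one block: (7-4+1)! × 4! = 24 × 24 = 576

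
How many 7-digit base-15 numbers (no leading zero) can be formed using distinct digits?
First digit: 14 choices (nonzero). Then descending: 14 × 14 × 13 × 12 × 11 × 10 × 9 = 30270240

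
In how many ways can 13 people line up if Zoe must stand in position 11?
Fix one position: (13-1)! = 479001600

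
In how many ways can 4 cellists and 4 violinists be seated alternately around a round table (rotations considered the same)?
Fix one of the cellists: (4-1)! ways for the remaining cellists, × 4! ways for the violinists = 6 × 24 = 144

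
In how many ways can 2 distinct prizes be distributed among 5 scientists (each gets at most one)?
P(5,2) = 5!/(5-2)! = 20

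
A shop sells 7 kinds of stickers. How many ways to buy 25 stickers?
C(25+7-1, 7-1) = C(31, 6) = 736281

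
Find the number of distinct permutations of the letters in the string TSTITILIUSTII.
13! / (5! × 1! × 4! × 1! × 2!) = 1081080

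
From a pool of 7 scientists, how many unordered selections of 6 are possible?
C(7,6) = 7!/(6!×1!) = 7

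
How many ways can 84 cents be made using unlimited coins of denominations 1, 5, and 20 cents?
Coefficient of x^84 in 1/(1-x^1) · 1/(1-x^5) · 1/(1-x^20). Case on j = number of 20-cent coins (j = 0..4); remainder r = 84 - 20j is made from {1,5} in ⌊r/5⌋+1 ways. r = 84, 64, 44, 24, 4 → 17 + 13 + 9 + 5 + 1 = 45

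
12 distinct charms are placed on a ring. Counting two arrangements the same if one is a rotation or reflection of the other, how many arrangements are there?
(12-1)!/2 = 39916800/2 = 19958400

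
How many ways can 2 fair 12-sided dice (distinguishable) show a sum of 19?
Coefficient of x^19 in (x + x² + ... + x^12)^2. By inclusion-exclusion on dice exceeding 12: Σ_j (-1)^j C(2,j)·C(19-1-12j, 1) = C(2,0)·C(18,1) - C(2,1)·C(6,1) = 1·18 - 2·6 = 6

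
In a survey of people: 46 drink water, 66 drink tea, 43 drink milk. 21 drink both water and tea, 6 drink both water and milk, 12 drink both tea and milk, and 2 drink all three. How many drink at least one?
|A∪B∪C| = 46+66+43-21-6-12+2 = 118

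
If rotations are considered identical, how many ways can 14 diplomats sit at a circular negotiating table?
Circular: fix one position, arrange the rest. (14-1)! = 6227020800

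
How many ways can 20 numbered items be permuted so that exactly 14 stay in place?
Choose the 14 fixed points C(20,14) = 38760, derange the rest: !6 = Σ_{j=0}^{6} (-1)^j·6!/j! = 720 - 720 + 360 - 120 + 30 - 6 + 1 = 265. Product = 38760 × 265 = 10271400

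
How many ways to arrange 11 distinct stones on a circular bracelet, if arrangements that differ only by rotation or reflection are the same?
(11-1)!/2 = 3628800/2 = 1814400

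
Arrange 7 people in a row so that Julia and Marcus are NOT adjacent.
Total - adjacent = 7! - (7-1)!×2 = 5040 - 1440 = 3600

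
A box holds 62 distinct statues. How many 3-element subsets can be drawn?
C(62,3) = 62!/(3!×59!) = 37820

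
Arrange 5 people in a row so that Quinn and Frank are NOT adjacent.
Total - adjacent = 5! - (5-1)!×2 = 120 - 48 = 72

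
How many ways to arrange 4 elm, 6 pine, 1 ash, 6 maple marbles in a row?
17! / (4! × 6! × 1! × 6!) = 28588560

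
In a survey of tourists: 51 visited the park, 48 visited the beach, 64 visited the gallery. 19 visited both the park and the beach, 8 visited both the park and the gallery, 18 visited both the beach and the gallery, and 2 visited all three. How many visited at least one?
|A∪B∪C| = 51+48+64-19-8-18+2 = 120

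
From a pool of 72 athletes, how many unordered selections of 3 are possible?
C(72,3) = 72!/(3!×69!) = 59640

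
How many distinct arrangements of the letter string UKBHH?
5! / (1! × 2! × 1! × 1!) = 60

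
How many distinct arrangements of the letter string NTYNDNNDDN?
10! / (1! × 3! × 1! × 5!) = 5040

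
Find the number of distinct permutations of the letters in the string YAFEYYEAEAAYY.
13! / (1! × 4! × 5! × 3!) = 360360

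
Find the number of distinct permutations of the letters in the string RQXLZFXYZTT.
11! / (1! × 2! × 2! × 1! × 1! × 1! × 2! × 1!) = 4989600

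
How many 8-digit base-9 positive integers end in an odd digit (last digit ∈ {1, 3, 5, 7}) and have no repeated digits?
Last∈{1,3,5,7}. Last=0: 0. Last nonzero: 4×7×P(7,6) = 141120. Total = 141120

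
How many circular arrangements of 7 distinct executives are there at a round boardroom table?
Circular: fix one position, arrange the rest. (7-1)! = 720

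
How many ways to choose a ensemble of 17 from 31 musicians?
C(31,17) = 31!/(17!×14!) = 265182525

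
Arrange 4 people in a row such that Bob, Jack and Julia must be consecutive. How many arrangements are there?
Treat the 3 as one block: (4-3+1)! × 3! = 2 × 6 = 12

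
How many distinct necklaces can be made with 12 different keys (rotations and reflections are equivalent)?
(12-1)!/2 = 39916800/2 = 19958400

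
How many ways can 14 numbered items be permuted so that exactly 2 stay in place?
Choose the 2 fixed points C(14,2) = 91, derange the rest: !12 = Σ_{j=0}^{12} (-1)^j·12!/j! = 479001600 - 479001600 + 239500800 - 79833600 + 19958400 - 3991680 + 665280 - 95040 + 11880 - 1320 + 132 - 12 + 1 = 176214841. Product = 91 × 176214841 = 16035550531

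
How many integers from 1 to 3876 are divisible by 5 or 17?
⌊3876/5⌋ + ⌊3876/17⌋ - ⌊3876/85⌋ = 775 + 228 - 45 = 958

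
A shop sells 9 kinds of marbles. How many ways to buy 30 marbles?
C(30+9-1, 9-1) = C(38, 8) = 48903492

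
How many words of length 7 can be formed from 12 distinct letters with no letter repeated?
P(12,7) = 12!/(12-7)! = 3991680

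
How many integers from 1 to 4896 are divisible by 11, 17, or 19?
⌊4896/11⌋+⌊4896/17⌋+⌊4896/19⌋ - ⌊4896/187⌋-⌊4896/209⌋-⌊4896/323⌋ + ⌊4896/3553⌋ = 445+288+257 - 26-23-15 + 1 = 927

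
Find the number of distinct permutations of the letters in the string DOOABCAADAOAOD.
14! / (3! × 1! × 5! × 4! × 1!) = 5045040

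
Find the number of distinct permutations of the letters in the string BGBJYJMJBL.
10! / (1! × 3! × 1! × 1! × 3! × 1!) = 100800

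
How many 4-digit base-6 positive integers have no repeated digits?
First digit: 5 choices (nonzero). Then descending: 5 × 5 × 4 × 3 = 300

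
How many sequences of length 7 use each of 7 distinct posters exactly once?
7! = 5040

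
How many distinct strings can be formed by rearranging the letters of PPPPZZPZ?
8! / (3! × 5!) = 56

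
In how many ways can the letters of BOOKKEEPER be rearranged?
10! / (1! × 2! × 2! × 3! × 1! × 1!) = 151200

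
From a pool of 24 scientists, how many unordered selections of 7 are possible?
C(24,7) = 24!/(7!×17!) = 346104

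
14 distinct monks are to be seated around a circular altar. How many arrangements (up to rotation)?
Circular: fix one position, arrange the rest. (14-1)! = 6227020800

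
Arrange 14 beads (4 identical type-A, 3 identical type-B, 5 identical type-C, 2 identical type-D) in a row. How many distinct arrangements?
14! / (4! × 3! × 5! × 2!) = 2522520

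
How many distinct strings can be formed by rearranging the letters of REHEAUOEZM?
10! / (1! × 1! × 1! × 1! × 1! × 1! × 1! × 3!) = 604800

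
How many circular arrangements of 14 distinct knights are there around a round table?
Circular: fix one position, arrange the rest. (14-1)! = 6227020800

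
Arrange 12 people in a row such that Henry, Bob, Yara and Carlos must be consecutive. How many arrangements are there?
Treat the 4 as one block: (12-4+1)! × 4! = 362880 × 24 = 8709120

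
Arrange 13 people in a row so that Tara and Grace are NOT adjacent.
Total - adjacent = 13! - (13-1)!×2 = 6227020800 - 958003200 = 5269017600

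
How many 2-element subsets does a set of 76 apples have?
C(76,2) = 76!/(2!×74!) = 2850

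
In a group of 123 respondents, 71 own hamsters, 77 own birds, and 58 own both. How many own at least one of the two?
|A∪B| = |A| + |B| - |A∩B| = 71 + 77 - 58 = 90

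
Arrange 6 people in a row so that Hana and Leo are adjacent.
Treat as block: (6-1)! × 2! = 120 × 2 = 240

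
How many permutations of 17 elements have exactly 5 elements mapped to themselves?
Choose the 5 fixed points C(17,5) = 6188, derange the rest: !12 = Σ_{j=0}^{12} (-1)^j·12!/j! = 479001600 - 479001600 + 239500800 - 79833600 + 19958400 - 3991680 + 665280 - 95040 + 11880 - 1320 + 132 - 12 + 1 = 176214841. Product = 6188 × 176214841 = 1090417436108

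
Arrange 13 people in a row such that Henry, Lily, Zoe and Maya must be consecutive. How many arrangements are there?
Treat the 4 as one block: (13-4+1)! × 4! = 3628800 × 24 = 87091200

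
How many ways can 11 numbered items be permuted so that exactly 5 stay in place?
Choose the 5 fixed points C(11,5) = 462, derange the rest: !6 = Σ_{j=0}^{6} (-1)^j·6!/j! = 720 - 720 + 360 - 120 + 30 - 6 + 1 = 265. Product = 462 × 265 = 122430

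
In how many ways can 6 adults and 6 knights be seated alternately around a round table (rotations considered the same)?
Fix one of the adults: (6-1)! ways for the remaining adults, × 6! ways for the knights = 120 × 720 = 86400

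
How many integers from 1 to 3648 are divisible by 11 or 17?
⌊3648/11⌋ + ⌊3648/17⌋ - ⌊3648/187⌋ = 331 + 214 - 19 = 526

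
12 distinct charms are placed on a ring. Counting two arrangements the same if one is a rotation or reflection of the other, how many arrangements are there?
(12-1)!/2 = 39916800/2 = 19958400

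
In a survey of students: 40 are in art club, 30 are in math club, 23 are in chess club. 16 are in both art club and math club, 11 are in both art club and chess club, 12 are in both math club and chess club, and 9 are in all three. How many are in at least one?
|A∪B∪C| = 40+30+23-16-11-12+9 = 63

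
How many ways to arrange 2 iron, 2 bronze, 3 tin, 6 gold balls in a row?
13! / (2! × 2! × 3! × 6!) = 360360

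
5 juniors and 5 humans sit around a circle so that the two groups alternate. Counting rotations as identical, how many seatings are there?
Fix one of the juniors: (5-1)! ways for the remaining juniors, × 5! ways for the humans = 24 × 120 = 2880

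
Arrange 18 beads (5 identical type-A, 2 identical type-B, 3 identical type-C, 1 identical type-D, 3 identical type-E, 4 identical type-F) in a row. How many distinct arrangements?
18! / (5! × 2! × 3! × 1! × 3! × 4!) = 30875644800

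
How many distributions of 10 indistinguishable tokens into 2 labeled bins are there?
C(10+2-1, 2-1) = C(11, 1) = 11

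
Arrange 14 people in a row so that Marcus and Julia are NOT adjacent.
Total - adjacent = 14! - (14-1)!×2 = 87178291200 - 12454041600 = 74724249600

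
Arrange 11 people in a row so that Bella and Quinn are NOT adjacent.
Total - adjacent = 11! - (11-1)!×2 = 39916800 - 7257600 = 32659200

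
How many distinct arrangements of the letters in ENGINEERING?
11! / (3! × 3! × 2! × 2! × 1!) = 277200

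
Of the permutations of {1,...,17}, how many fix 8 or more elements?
Exactly j fixed points: C(17,j)·!(17-j); sum over j ≥ 8 (derangement numbers via !m = (m-1)·(!(m-1) + !(m-2)): !0..!9 = 1, 0, 1, 2, 9, 44, 265, 1854, 14833, 133496). Σ_{j=8}^{17} C(17,j)·!(17-j) = C(17,8)·!9 + C(17,9)·!8 + C(17,10)·!7 + C(17,11)·!6 + C(17,12)·!5 + C(17,13)·!4 + C(17,14)·!3 + C(17,15)·!2 + C(17,16)·!1 + C(17,17)·!0 = 24310·133496 + 24310·14833 + 19448·1854 + 12376·265 + 6188·44 + 2380·9 + 680·2 + 136·1 + 17·0 + 1·1 = 3645509411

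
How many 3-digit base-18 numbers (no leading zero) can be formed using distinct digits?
First digit: 17 choices (nonzero). Then descending: 17 × 17 × 16 = 4624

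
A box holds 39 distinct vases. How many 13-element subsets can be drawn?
C(39,13) = 39!/(13!×26!) = 8122425444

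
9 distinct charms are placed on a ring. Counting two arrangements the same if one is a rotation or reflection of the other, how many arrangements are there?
(9-1)!/2 = 40320/2 = 20160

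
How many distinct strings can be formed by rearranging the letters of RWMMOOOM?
8! / (1! × 3! × 3! × 1!) = 1120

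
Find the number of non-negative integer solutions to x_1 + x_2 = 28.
C(28+2-1, 2-1) = C(29, 1) = 29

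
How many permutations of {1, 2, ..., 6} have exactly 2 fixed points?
Choose the 2 fixed points C(6,2) = 15, derange the rest: !4 = Σ_{j=0}^{4} (-1)^j·4!/j! = 24 - 24 + 12 - 4 + 1 = 9. Product = 15 × 9 = 135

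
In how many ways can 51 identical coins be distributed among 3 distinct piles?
C(51+3-1, 3-1) = C(53, 2) = 1378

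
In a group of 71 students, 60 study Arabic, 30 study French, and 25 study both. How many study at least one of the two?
|A∪B| = |A| + |B| - |A∩B| = 60 + 30 - 25 = 65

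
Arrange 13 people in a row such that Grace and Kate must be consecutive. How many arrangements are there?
Treat the 2 as one block: (13-2+1)! × 2! = 479001600 × 2 = 958003200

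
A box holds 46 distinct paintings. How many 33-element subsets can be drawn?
C(46,33) = 46!/(33!×13!) = 101766230790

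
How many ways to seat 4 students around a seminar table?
Circular: fix one position, arrange the rest. (4-1)! = 6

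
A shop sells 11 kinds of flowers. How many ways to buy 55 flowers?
C(55+11-1, 11-1) = C(65, 10) = 179013799328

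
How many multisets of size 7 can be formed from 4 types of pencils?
C(7+4-1, 4-1) = C(10, 3) = 120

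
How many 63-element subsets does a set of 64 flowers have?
C(64,63) = 64!/(63!×1!) = 64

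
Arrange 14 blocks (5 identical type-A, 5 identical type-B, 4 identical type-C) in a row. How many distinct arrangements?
14! / (5! × 5! × 4!) = 252252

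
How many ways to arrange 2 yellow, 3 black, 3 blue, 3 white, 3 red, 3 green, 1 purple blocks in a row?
18! / (2! × 3! × 3! × 3! × 3! × 3! × 1!) = 411675264000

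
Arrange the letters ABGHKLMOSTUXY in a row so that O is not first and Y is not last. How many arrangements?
By inclusion-exclusion: 13! - 2×(13-1)! + (13-2)! = 6227020800 - 958003200 + 39916800 = 5308934400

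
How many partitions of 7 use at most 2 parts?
By conjugation, equals partitions of 7 into parts ≤ 2. Let r_j(i) = number of partitions of i into parts ≤ j, for i = 0..7. r_1(i) = 1 for all i; r_j(i) = r_{j-1}(i) + r_j(i-j). Rows j = 2..2: ≤2: 1 1 2 2 3 3 4 4. r_2(7) = 4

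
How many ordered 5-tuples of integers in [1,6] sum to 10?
Coefficient of x^10 in (x + x² + ... + x^6)^5. By inclusion-exclusion on dice exceeding 6: Σ_j (-1)^j C(5,j)·C(10-1-6j, 4) = C(5,0)·C(9,4) = 1·126 = 126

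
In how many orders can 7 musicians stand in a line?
7! = 5040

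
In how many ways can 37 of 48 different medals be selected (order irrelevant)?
C(48,37) = 48!/(37!×11!) = 22595200368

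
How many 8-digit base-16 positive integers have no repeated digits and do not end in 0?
Last digit: 15 nonzero choices. First digit: 14 (nonzero, ≠last). Middle 6: P(14,6) = 2162160. Total = 454053600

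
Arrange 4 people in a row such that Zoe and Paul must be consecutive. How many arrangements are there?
Treat the 2 as one block: (4-2+1)! × 2! = 6 × 2 = 12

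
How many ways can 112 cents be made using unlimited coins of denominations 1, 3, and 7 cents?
Coefficient of x^112 in 1/(1-x^1) · 1/(1-x^3) · 1/(1-x^7). Case on j = number of 7-cent coins (j = 0..16); remainder r = 112 - 7j is made from {1,3} in ⌊r/3⌋+1 ways. r = 112, 105, 98, 91, 84, 77, 70, 63, 56, 49, 42, 35, 28, 21, 14, 7, 0 → 38 + 36 + 33 + 31 + 29 + 26 + 24 + 22 + 19 + 17 + 15 + 12 + 10 + 8 + 5 + 3 + 1 = 329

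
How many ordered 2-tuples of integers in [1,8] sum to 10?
Coefficient of x^10 in (x + x² + ... + x^8)^2. By inclusion-exclusion on dice exceeding 8: Σ_j (-1)^j C(2,j)·C(10-1-8j, 1) = C(2,0)·C(9,1) - C(2,1)·C(1,1) = 1·9 - 2·1 = 7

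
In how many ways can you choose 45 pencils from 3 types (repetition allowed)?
C(45+3-1, 3-1) = C(47, 2) = 1081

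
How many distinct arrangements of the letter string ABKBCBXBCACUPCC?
15! / (1! × 1! × 2! × 1! × 1! × 4! × 5!) = 227026800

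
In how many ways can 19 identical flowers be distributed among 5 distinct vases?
C(19+5-1, 5-1) = C(23, 4) = 8855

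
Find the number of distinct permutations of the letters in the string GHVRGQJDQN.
10! / (1! × 2! × 1! × 1! × 1! × 1! × 1! × 2!) = 907200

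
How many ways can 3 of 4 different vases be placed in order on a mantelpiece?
P(4,3) = 4!/(4-3)! = 24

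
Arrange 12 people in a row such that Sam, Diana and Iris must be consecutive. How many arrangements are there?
Treat the 3 as one block: (12-3+1)! × 3! = 3628800 × 6 = 21772800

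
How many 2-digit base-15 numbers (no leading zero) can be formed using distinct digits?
First digit: 14 choices (nonzero). Then descending: 14 × 14 = 196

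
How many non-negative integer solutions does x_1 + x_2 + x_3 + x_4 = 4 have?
C(4+4-1, 4-1) = C(7, 3) = 35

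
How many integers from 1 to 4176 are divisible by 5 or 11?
⌊4176/5⌋ + ⌊4176/11⌋ - ⌊4176/55⌋ = 835 + 379 - 75 = 1139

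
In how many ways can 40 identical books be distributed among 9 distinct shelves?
C(40+9-1, 9-1) = C(48, 8) = 377348994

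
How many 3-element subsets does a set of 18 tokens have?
C(18,3) = 18!/(3!×15!) = 816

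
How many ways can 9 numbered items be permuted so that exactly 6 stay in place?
Choose the 6 fixed points C(9,6) = 84, derange the rest: !3 = Σ_{j=0}^{3} (-1)^j·3!/j! = 6 - 6 + 3 - 1 = 2. Product = 84 × 2 = 168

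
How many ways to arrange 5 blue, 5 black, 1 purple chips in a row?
11! / (5! × 5! × 1!) = 2772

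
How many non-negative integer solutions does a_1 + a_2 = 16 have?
C(16+2-1, 2-1) = C(17, 1) = 17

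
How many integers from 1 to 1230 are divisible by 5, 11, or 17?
⌊1230/5⌋+⌊1230/11⌋+⌊1230/17⌋ - ⌊1230/55⌋-⌊1230/85⌋-⌊1230/187⌋ + ⌊1230/935⌋ = 246+111+72 - 22-14-6 + 1 = 388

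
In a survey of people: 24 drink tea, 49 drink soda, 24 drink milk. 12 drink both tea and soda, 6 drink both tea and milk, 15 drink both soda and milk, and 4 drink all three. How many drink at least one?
|A∪B∪C| = 24+49+24-12-6-15+4 = 68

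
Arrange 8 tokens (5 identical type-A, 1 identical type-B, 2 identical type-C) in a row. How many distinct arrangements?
8! / (5! × 1! × 2!) = 168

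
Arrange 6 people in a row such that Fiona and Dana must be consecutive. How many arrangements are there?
Treat the 2 as one block: (6-2+1)! × 2! = 120 × 2 = 240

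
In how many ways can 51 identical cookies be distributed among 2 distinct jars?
C(51+2-1, 2-1) = C(52, 1) = 52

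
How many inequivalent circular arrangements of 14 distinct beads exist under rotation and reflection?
(14-1)!/2 = 6227020800/2 = 3113510400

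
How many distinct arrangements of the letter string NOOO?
4! / (3! × 1!) = 4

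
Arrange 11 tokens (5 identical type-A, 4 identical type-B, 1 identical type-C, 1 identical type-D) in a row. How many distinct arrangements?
11! / (5! × 4! × 1! × 1!) = 13860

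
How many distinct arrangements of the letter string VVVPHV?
6! / (4! × 1! × 1!) = 30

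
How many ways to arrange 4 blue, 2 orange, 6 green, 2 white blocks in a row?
14! / (4! × 2! × 6! × 2!) = 1261260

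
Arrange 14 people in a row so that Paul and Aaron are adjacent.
Treat as block: (14-1)! × 2! = 6227020800 × 2 = 12454041600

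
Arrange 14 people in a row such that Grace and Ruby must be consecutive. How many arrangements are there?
Treat the 2 as one block: (14-2+1)! × 2! = 6227020800 × 2 = 12454041600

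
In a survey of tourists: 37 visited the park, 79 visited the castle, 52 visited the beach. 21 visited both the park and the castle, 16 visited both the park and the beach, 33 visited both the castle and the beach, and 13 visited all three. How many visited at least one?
|A∪B∪C| = 37+79+52-21-16-33+13 = 111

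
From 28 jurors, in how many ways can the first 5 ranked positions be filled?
P(28,5) = 28!/(28-5)! = 11793600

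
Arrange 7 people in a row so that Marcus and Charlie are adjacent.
Treat as block: (7-1)! × 2! = 720 × 2 = 1440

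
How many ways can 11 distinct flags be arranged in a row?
11! = 39916800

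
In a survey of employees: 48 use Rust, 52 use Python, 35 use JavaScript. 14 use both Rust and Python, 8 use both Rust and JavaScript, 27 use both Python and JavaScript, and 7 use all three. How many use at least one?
|A∪B∪C| = 48+52+35-14-8-27+7 = 93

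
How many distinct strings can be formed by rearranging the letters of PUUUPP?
6! / (3! × 3!) = 20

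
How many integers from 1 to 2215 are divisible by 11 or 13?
⌊2215/11⌋ + ⌊2215/13⌋ - ⌊2215/143⌋ = 201 + 170 - 15 = 356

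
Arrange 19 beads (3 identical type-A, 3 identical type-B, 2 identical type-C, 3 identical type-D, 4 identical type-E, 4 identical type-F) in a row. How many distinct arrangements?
19! / (3! × 3! × 2! × 3! × 4! × 4!) = 488864376000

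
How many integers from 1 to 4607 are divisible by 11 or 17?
⌊4607/11⌋ + ⌊4607/17⌋ - ⌊4607/187⌋ = 418 + 271 - 24 = 665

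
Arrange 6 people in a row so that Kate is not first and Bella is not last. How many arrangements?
By inclusion-exclusion: 6! - 2×(6-1)! + (6-2)! = 720 - 240 + 24 = 504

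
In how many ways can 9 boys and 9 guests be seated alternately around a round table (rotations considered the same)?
Fix one of the boys: (9-1)! ways for the remaining boys, × 9! ways for the guests = 40320 × 362880 = 14631321600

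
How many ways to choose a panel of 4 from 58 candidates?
C(58,4) = 58!/(4!×54!) = 424270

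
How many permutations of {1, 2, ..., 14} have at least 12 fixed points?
Exactly j fixed points: C(14,j)·!(14-j); sum over j ≥ 12 (derangement numbers via !m = (m-1)·(!(m-1) + !(m-2)): !0..!2 = 1, 0, 1). Σ_{j=12}^{14} C(14,j)·!(14-j) = C(14,12)·!2 + C(14,13)·!1 + C(14,14)·!0 = 91·1 + 14·0 + 1·1 = 92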